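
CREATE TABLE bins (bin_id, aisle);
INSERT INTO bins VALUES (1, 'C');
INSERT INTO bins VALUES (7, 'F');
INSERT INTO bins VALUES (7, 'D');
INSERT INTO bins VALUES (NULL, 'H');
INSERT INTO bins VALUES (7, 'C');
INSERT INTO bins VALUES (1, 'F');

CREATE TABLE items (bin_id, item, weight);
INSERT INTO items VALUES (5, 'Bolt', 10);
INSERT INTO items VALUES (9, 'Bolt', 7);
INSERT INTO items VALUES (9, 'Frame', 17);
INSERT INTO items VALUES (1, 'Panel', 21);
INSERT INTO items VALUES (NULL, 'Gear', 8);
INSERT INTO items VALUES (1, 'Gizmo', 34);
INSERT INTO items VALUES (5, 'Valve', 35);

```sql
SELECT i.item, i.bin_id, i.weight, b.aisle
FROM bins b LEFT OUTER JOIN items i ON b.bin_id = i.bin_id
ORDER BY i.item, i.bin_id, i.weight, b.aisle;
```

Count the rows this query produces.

8

LEFT JOIN keeps every row from `bins`; unmatched rows get NULL for `items`'s columns.
Matching on b.bin_id = i.bin_id. A NULL in a compared column never satisfies the condition.
- b[0] bin_id=1 → 2 match(es) in i → 2 row(s).
- b[1] bin_id=7 → no match; kept with NULLs on the i side.
- b[2] bin_id=7 → no match; kept with NULLs on the i side.
- b[3] bin_id=NULL → no match; kept with NULLs on the i side.
- b[4] bin_id=7 → no match; kept with NULLs on the i side.
- b[5] bin_id=1 → 2 match(es) in i → 2 row(s).
Total: 4 matched + 4 padded = 8 rows.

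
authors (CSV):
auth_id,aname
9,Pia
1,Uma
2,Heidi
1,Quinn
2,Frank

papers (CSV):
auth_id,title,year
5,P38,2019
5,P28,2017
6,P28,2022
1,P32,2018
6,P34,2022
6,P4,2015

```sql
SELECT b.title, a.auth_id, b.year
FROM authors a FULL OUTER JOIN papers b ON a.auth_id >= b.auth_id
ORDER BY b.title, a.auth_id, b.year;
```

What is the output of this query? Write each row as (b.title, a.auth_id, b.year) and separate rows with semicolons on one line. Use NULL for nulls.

FULL OUTER JOIN keeps every row from both sides; unmatched rows get NULL for the other side's columns.
Matching on a.auth_id >= b.auth_id.
Matched pairs: 10; unmatched a rows kept: 0; unmatched b rows kept: 0.

(P28, 9, 2017); (P28, 9, 2022); (P32, 1, 2018); (P32, 1, 2018); (P32, 2, 2018); (P32, 2, 2018); (P32, 9, 2018); (P34, 9, 2022); (P38, 9, 2019); (P4, 9, 2015)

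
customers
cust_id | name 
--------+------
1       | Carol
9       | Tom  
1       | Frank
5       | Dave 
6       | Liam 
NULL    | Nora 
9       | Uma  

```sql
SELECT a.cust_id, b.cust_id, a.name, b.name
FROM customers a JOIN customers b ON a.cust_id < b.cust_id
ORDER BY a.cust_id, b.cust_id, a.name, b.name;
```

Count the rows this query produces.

INNER JOIN keeps only pairs where the ON condition holds.
Matching on a.cust_id < b.cust_id. A NULL in a compared column never satisfies the condition.
Matched pairs: 13.
Total: 13 rows.

13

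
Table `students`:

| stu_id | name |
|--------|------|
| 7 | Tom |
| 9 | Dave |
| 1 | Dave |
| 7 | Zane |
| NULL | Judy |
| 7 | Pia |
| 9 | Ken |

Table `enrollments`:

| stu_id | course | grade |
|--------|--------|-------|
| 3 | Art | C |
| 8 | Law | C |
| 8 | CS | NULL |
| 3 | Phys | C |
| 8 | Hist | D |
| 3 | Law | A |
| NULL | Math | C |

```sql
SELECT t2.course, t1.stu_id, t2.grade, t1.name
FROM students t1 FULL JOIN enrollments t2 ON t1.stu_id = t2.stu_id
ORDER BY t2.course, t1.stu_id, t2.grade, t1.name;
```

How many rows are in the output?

FULL OUTER JOIN keeps every row from both sides; unmatched rows get NULL for the other side's columns.
Matching on t1.stu_id = t2.stu_id. A NULL in a compared column never satisfies the condition.
- t1[0] stu_id=7 → no match; kept with NULLs on the t2 side.
- t1[1] stu_id=9 → no match; kept with NULLs on the t2 side.
- t1[2] stu_id=1 → no match; kept with NULLs on the t2 side.
- t1[3] stu_id=7 → no match; kept with NULLs on the t2 side.
- t1[4] stu_id=NULL → no match; kept with NULLs on the t2 side.
- t1[5] stu_id=7 → no match; kept with NULLs on the t2 side.
- t1[6] stu_id=9 → no match; kept with NULLs on the t2 side.
- 7 row(s) from t2 found no t1 partner → padded with NULL.
Total: 0 matched + 14 padded = 14 rows.

14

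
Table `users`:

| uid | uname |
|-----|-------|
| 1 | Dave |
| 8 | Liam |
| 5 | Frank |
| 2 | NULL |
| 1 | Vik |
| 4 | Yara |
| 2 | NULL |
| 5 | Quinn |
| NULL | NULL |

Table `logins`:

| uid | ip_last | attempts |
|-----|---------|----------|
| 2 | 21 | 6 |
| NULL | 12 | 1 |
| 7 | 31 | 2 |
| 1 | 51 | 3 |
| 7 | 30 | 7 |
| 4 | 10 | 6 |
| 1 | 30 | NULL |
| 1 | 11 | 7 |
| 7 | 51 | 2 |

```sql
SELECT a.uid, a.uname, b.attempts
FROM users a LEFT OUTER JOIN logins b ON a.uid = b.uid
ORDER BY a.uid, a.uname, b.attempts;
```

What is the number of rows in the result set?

LEFT JOIN keeps every row from `users`; unmatched rows get NULL for `logins`'s columns.
Matching on a.uid = b.uid. A NULL in a compared column never satisfies the condition.
- a row (uid=1): matches 3 b row(s) → 3 output row(s).
- a row (uid=8): no match → kept, b columns NULL.
- a row (uid=5): no match → kept, b columns NULL.
- a row (uid=2): matches 1 b row(s) → 1 output row(s).
- a row (uid=1): matches 3 b row(s) → 3 output row(s).
- a row (uid=4): matches 1 b row(s) → 1 output row(s).
- a row (uid=2): matches 1 b row(s) → 1 output row(s).
- a row (uid=5): no match → kept, b columns NULL.
- a row (uid=NULL): no match → kept, b columns NULL.
Total: 9 matched + 4 padded = 13 rows.

13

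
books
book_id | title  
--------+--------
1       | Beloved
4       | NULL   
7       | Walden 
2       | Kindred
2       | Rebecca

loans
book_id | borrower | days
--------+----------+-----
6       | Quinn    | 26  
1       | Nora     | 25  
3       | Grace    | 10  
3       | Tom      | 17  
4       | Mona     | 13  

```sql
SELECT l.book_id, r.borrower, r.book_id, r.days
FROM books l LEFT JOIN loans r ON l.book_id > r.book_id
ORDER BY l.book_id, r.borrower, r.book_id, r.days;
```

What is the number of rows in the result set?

11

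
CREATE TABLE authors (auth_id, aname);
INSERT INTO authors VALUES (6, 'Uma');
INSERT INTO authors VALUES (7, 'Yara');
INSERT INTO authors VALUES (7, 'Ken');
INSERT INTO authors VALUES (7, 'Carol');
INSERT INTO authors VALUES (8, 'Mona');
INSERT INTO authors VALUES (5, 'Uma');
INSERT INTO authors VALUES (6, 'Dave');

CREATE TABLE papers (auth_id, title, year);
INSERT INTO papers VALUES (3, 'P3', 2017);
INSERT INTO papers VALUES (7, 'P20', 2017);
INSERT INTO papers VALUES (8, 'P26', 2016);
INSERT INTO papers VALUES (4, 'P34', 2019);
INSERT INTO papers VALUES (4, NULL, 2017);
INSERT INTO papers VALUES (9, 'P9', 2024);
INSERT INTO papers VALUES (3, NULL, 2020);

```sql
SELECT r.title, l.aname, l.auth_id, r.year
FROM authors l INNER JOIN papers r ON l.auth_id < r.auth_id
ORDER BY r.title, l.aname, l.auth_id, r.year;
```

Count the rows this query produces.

INNER JOIN keeps only pairs where the ON condition holds.
Matching on l.auth_id < r.auth_id.
- l (auth_id=6) pairs with 3 row(s) of r.
- l (auth_id=7) pairs with 2 row(s) of r.
- l (auth_id=7) pairs with 2 row(s) of r.
- l (auth_id=7) pairs with 2 row(s) of r.
- l (auth_id=8) pairs with 1 row(s) of r.
- l (auth_id=5) pairs with 3 row(s) of r.
- l (auth_id=6) pairs with 3 row(s) of r.
Total: 16 rows.

16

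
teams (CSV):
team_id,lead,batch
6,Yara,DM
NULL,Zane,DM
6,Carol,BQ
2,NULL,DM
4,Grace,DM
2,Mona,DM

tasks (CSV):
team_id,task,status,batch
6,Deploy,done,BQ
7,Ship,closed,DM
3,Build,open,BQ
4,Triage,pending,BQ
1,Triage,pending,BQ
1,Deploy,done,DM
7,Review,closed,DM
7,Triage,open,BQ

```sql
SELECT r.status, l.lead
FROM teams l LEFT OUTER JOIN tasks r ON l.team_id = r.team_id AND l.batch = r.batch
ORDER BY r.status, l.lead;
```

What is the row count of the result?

LEFT JOIN keeps every row from `teams`; unmatched rows get NULL for `tasks`'s columns.
Matching on l.team_id = r.team_id AND l.batch = r.batch. A NULL in a compared column never satisfies the condition.
- team_id=6, batch=DM: no r row matches, row kept with r columns NULL.
- team_id=NULL, batch=DM: no r row matches, row kept with r columns NULL.
- team_id=6, batch=BQ: 1 matching r row(s), so 1 row(s) emitted.
- team_id=2, batch=DM: no r row matches, row kept with r columns NULL.
- team_id=4, batch=DM: no r row matches, row kept with r columns NULL.
- team_id=2, batch=DM: no r row matches, row kept with r columns NULL.
Total: 1 matched + 5 padded = 6 rows.

6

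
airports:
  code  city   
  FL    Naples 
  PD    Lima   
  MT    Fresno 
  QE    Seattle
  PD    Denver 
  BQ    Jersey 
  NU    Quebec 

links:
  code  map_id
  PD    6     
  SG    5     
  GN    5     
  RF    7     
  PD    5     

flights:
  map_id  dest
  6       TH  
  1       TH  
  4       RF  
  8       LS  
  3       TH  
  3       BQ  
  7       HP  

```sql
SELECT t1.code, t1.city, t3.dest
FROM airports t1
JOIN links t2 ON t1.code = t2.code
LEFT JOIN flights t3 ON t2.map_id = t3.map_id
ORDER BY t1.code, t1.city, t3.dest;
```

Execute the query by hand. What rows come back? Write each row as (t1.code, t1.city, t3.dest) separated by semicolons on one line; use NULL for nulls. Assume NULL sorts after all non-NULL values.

(PD, Denver, TH); (PD, Denver, NULL); (PD, Lima, TH); (PD, Lima, NULL)

Joins associate left-to-right: airports INNER JOIN links on code gives 4 intermediate row(s).
Then LEFT JOIN `flights t3` on map_id: each of those 4 rows is kept; rows whose t2.map_id has no match in t3 get NULL for t3's columns.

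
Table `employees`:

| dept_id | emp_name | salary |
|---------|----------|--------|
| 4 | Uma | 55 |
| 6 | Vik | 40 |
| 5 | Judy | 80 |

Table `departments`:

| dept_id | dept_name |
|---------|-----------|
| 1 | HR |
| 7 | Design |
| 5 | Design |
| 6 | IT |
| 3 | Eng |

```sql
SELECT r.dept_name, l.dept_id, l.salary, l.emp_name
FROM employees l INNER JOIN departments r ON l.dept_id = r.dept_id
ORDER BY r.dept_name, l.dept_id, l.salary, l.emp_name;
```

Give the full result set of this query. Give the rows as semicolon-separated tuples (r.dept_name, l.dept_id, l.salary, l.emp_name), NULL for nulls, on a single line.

INNER JOIN keeps only pairs where the ON condition holds.
Matching on l.dept_id = r.dept_id.
- dept_id=4: no matching r row, dropped.
- dept_id=6: 1 matching r row(s), so 1 row(s) emitted.
- dept_id=5: 1 matching r row(s), so 1 row(s) emitted.
After projecting and ordering:
r.dept_name | l.dept_id | l.salary | l.emp_name
Design | 5 | 80 | Judy
IT | 6 | 40 | Vik

(Design, 5, 80, Judy); (IT, 6, 40, Vik)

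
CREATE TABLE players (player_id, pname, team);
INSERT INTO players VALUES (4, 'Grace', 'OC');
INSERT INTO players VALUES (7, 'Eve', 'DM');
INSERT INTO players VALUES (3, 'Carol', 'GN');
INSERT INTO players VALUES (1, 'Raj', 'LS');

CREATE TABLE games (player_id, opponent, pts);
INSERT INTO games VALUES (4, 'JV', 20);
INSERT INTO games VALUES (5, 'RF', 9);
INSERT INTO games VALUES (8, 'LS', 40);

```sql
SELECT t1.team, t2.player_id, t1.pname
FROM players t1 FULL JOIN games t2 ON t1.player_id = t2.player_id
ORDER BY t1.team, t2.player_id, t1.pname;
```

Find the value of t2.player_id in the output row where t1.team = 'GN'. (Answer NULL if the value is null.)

FULL OUTER JOIN keeps every row from both sides; unmatched rows get NULL for the other side's columns.
Matching on t1.player_id = t2.player_id.
- t1[0] player_id=4 → 1 match(es) in t2 → 1 row(s).
- t1[1] player_id=7 → no match; kept with NULLs on the t2 side.
- t1[2] player_id=3 → no match; kept with NULLs on the t2 side.
- t1[3] player_id=1 → no match; kept with NULLs on the t2 side.
- 2 row(s) from t2 found no t1 partner → padded with NULL.

NULL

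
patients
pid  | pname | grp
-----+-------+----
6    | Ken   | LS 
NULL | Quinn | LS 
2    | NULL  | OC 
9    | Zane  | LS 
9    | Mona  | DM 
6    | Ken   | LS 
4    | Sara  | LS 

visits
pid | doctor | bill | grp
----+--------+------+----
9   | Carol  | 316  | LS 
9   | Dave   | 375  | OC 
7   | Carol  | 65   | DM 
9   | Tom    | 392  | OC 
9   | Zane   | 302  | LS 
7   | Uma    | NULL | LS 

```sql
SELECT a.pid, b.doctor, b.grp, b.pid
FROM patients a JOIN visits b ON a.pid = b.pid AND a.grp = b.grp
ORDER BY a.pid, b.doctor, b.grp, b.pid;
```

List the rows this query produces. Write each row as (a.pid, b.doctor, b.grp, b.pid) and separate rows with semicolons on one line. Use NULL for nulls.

INNER JOIN keeps only pairs where the ON condition holds.
Matching on a.pid = b.pid AND a.grp = b.grp. A NULL in a compared column never satisfies the condition.
- a (pid=6, grp=LS) has no partner → excluded.
- a (pid=NULL, grp=LS) has no partner → excluded.
- a (pid=2, grp=OC) has no partner → excluded.
- a (pid=9, grp=LS) pairs with 2 row(s) of b.
- a (pid=9, grp=DM) has no partner → excluded.
- a (pid=6, grp=LS) has no partner → excluded.
- a (pid=4, grp=LS) has no partner → excluded.
After projecting and ordering:
a.pid | b.doctor | b.grp | b.pid
9 | Carol | LS | 9
9 | Zane | LS | 9

(9, Carol, LS, 9); (9, Zane, LS, 9)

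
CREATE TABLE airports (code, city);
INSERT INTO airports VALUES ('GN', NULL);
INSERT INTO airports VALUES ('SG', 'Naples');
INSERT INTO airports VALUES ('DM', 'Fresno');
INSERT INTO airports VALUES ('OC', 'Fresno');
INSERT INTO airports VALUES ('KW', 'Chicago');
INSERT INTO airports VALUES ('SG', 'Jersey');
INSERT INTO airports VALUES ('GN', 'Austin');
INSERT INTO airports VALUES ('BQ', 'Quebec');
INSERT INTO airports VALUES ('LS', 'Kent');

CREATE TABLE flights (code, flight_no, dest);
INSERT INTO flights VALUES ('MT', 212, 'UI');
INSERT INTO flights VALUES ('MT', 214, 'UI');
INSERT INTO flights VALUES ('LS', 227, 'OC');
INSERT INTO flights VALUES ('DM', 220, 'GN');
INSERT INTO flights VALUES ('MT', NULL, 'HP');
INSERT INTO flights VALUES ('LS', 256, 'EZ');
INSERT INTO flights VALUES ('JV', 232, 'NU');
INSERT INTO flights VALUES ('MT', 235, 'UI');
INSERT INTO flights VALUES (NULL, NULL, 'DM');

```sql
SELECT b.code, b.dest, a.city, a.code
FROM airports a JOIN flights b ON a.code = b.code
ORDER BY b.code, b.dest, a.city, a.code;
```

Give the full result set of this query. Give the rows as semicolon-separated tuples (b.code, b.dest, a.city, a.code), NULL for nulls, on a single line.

INNER JOIN keeps only pairs where the ON condition holds.
Matching on a.code = b.code. A NULL in a compared column never satisfies the condition.
- a (code=GN) has no partner → excluded.
- a (code=SG) has no partner → excluded.
- a (code=DM) pairs with 1 row(s) of b.
- a (code=OC) has no partner → excluded.
- a (code=KW) has no partner → excluded.
- a (code=SG) has no partner → excluded.
- a (code=GN) has no partner → excluded.
- a (code=BQ) has no partner → excluded.
- a (code=LS) pairs with 2 row(s) of b.
After projecting and ordering:
b.code | b.dest | a.city | a.code
DM | GN | Fresno | DM
LS | EZ | Kent | LS
LS | OC | Kent | LS

(DM, GN, Fresno, DM); (LS, EZ, Kent, LS); (LS, OC, Kent, LS)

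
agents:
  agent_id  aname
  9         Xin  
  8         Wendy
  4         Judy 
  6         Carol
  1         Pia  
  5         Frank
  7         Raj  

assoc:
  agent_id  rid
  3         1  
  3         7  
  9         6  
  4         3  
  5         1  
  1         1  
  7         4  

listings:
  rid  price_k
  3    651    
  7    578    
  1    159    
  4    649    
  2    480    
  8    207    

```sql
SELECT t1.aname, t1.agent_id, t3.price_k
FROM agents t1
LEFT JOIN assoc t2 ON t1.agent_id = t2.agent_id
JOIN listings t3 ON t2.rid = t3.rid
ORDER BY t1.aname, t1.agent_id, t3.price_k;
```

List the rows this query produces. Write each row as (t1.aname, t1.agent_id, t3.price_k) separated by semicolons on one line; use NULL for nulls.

Joins associate left-to-right: agents LEFT JOIN assoc on agent_id gives 7 intermediate row(s).
Then INNER JOIN `listings t3` on rid: keep only rows whose t2.rid appears in t3.

(Frank, 5, 159); (Judy, 4, 651); (Pia, 1, 159); (Raj, 7, 649)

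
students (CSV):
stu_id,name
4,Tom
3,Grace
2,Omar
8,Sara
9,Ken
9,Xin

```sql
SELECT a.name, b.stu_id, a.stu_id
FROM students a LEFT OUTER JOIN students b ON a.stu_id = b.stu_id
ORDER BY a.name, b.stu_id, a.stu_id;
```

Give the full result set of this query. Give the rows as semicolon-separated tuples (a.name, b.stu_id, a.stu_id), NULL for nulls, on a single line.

(Grace, 3, 3); (Ken, 9, 9); (Ken, 9, 9); (Omar, 2, 2); (Sara, 8, 8); (Tom, 4, 4); (Xin, 9, 9); (Xin, 9, 9)

LEFT JOIN keeps every row from `students a`; unmatched rows get NULL for `students b`'s columns.
Matching on a.stu_id = b.stu_id.
- a row (stu_id=4): matches 1 b row(s) → 1 output row(s).
- a row (stu_id=3): matches 1 b row(s) → 1 output row(s).
- a row (stu_id=2): matches 1 b row(s) → 1 output row(s).
- a row (stu_id=8): matches 1 b row(s) → 1 output row(s).
- a row (stu_id=9): matches 2 b row(s) → 2 output row(s).
- a row (stu_id=9): matches 2 b row(s) → 2 output row(s).
After projecting and ordering:
a.name | b.stu_id | a.stu_id
Grace | 3 | 3
Ken | 9 | 9
Ken | 9 | 9
Omar | 2 | 2
Sara | 8 | 8
Tom | 4 | 4
Xin | 9 | 9
Xin | 9 | 9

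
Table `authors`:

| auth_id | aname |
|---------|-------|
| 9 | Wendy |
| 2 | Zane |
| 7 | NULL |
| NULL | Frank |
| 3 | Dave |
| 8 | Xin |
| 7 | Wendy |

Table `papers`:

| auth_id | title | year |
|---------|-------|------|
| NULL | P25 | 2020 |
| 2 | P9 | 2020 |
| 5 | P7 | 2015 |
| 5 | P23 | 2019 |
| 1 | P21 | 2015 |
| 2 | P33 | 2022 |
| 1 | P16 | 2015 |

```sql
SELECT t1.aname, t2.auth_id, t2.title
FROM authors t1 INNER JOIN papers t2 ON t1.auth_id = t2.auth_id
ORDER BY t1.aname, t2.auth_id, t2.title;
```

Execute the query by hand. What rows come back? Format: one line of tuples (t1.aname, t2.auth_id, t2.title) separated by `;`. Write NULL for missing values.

(Zane, 2, P33); (Zane, 2, P9)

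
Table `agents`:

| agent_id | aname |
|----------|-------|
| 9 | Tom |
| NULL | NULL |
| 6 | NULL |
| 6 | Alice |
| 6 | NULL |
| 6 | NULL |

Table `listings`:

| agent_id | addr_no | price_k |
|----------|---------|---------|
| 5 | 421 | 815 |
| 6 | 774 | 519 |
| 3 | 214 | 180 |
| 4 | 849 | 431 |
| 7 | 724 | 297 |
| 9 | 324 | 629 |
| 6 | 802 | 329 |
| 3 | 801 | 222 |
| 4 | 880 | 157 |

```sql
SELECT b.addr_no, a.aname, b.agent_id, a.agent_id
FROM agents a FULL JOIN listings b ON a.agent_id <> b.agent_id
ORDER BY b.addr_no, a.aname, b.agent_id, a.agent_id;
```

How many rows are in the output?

FULL OUTER JOIN keeps every row from both sides; unmatched rows get NULL for the other side's columns.
Matching on a.agent_id <> b.agent_id. A NULL in a compared column never satisfies the condition.
- a[0] agent_id=9 → 8 match(es) in b → 8 row(s).
- a[1] agent_id=NULL → no match; kept with NULLs on the b side.
- a[2] agent_id=6 → 7 match(es) in b → 7 row(s).
- a[3] agent_id=6 → 7 match(es) in b → 7 row(s).
- a[4] agent_id=6 → 7 match(es) in b → 7 row(s).
- a[5] agent_id=6 → 7 match(es) in b → 7 row(s).
Total: 36 matched + 1 padded = 37 rows.

37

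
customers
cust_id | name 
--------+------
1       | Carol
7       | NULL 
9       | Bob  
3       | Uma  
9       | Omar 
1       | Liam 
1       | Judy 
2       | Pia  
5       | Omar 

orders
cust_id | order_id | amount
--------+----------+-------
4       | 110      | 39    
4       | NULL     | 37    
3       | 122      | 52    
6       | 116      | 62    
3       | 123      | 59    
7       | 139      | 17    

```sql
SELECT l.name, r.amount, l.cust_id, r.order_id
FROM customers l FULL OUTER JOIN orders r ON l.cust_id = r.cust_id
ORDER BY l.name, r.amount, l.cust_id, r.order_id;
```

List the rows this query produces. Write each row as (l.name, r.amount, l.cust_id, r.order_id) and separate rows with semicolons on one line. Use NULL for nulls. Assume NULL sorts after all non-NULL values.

(Bob, NULL, 9, NULL); (Carol, NULL, 1, NULL); (Judy, NULL, 1, NULL); (Liam, NULL, 1, NULL); (Omar, NULL, 5, NULL); (Omar, NULL, 9, NULL); (Pia, NULL, 2, NULL); (Uma, 52, 3, 122); (Uma, 59, 3, 123); (NULL, 17, 7, 139); (NULL, 37, NULL, NULL); (NULL, 39, NULL, 110); (NULL, 62, NULL, 116)

FULL OUTER JOIN keeps every row from both sides; unmatched rows get NULL for the other side's columns.
Matching on l.cust_id = r.cust_id.
- cust_id=1: no r row matches, row kept with r columns NULL.
- cust_id=7: 1 matching r row(s), so 1 row(s) emitted.
- cust_id=9: no r row matches, row kept with r columns NULL.
- cust_id=3: 2 matching r row(s), so 2 row(s) emitted.
- cust_id=9: no r row matches, row kept with r columns NULL.
- cust_id=1: no r row matches, row kept with r columns NULL.
- cust_id=1: no r row matches, row kept with r columns NULL.
- cust_id=2: no r row matches, row kept with r columns NULL.
- cust_id=5: no r row matches, row kept with r columns NULL.
- 3 row(s) from r found no l partner → padded with NULL.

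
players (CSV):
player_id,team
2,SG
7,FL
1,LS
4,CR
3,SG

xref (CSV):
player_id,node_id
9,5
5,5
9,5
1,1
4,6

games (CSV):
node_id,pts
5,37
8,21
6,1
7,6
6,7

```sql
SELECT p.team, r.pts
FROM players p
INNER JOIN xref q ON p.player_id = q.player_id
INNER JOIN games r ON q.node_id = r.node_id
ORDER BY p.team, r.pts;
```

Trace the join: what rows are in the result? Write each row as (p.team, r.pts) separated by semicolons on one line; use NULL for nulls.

Evaluate left to right. First `players p INNER JOIN xref q` on player_id: 2 row(s).
Then INNER JOIN `games r` on node_id: keep only rows whose q.node_id appears in r.

(CR, 1); (CR, 7)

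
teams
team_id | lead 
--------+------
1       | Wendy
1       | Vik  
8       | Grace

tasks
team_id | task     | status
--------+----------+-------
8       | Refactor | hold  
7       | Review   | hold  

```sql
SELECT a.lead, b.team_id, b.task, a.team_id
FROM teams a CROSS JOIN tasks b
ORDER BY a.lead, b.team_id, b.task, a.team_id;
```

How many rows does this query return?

6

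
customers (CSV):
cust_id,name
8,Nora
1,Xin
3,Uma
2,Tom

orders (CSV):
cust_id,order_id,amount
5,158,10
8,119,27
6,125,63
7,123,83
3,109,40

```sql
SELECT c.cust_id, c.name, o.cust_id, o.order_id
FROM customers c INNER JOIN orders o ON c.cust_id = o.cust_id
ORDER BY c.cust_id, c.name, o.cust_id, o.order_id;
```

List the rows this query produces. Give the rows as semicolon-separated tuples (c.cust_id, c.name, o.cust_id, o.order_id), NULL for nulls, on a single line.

INNER JOIN keeps only pairs where the ON condition holds.
Matching on c.cust_id = o.cust_id.
Matched pairs: 2.

(3, Uma, 3, 109); (8, Nora, 8, 119)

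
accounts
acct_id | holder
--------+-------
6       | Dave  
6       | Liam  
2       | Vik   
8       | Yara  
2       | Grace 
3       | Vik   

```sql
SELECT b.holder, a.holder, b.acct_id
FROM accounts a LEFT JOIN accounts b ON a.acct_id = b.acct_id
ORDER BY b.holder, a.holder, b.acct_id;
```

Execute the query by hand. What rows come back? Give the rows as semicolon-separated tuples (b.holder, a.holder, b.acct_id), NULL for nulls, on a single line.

(Dave, Dave, 6); (Dave, Liam, 6); (Grace, Grace, 2); (Grace, Vik, 2); (Liam, Dave, 6); (Liam, Liam, 6); (Vik, Grace, 2); (Vik, Vik, 2); (Vik, Vik, 3); (Yara, Yara, 8)

LEFT JOIN keeps every row from `accounts a`; unmatched rows get NULL for `accounts b`'s columns.
Matching on a.acct_id = b.acct_id.
Matched pairs: 10; unmatched a rows kept: 0.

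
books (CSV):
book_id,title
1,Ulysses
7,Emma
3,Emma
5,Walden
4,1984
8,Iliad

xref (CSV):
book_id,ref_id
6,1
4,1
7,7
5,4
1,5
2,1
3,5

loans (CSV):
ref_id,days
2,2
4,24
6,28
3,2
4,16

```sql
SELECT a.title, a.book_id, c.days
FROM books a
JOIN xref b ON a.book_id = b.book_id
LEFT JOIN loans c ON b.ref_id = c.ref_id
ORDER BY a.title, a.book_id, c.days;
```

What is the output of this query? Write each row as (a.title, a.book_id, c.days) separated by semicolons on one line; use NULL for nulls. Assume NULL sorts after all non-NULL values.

Evaluate left to right. First `books a INNER JOIN xref b` on book_id: 5 row(s).
Then LEFT JOIN `loans c` on ref_id: each of those 5 rows is kept; rows whose b.ref_id has no match in c get NULL for c's columns.

(1984, 4, NULL); (Emma, 3, NULL); (Emma, 7, NULL); (Ulysses, 1, NULL); (Walden, 5, 16); (Walden, 5, 24)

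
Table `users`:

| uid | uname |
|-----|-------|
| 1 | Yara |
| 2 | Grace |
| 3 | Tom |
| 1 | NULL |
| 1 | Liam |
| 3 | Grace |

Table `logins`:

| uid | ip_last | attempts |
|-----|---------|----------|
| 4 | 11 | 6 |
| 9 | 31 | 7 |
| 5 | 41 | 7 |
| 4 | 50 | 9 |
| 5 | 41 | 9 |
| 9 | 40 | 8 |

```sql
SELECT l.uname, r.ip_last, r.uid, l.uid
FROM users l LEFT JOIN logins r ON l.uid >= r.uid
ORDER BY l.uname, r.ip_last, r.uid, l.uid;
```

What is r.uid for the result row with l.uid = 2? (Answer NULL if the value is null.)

LEFT JOIN keeps every row from `users`; unmatched rows get NULL for `logins`'s columns.
Matching on l.uid >= r.uid.
Matched pairs: 0; unmatched l rows kept: 6.

NULL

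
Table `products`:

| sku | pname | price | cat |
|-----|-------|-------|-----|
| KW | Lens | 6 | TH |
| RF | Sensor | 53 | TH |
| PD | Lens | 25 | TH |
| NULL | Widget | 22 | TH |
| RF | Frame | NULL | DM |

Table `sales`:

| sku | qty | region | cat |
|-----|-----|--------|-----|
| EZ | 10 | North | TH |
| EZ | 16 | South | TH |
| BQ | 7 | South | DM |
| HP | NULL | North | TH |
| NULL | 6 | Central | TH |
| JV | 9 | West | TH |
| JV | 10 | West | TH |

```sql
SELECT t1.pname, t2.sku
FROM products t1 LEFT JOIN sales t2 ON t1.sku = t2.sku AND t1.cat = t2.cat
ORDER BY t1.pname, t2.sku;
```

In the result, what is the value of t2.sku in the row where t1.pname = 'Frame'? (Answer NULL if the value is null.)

NULL

LEFT JOIN keeps every row from `products`; unmatched rows get NULL for `sales`'s columns.
Matching on t1.sku = t2.sku AND t1.cat = t2.cat. A NULL in a compared column never satisfies the condition.
- t1 (sku=KW, cat=TH) has no partner → padded with NULL.
- t1 (sku=RF, cat=TH) has no partner → padded with NULL.
- t1 (sku=PD, cat=TH) has no partner → padded with NULL.
- t1 (sku=NULL, cat=TH) has no partner → padded with NULL.
- t1 (sku=RF, cat=DM) has no partner → padded with NULL.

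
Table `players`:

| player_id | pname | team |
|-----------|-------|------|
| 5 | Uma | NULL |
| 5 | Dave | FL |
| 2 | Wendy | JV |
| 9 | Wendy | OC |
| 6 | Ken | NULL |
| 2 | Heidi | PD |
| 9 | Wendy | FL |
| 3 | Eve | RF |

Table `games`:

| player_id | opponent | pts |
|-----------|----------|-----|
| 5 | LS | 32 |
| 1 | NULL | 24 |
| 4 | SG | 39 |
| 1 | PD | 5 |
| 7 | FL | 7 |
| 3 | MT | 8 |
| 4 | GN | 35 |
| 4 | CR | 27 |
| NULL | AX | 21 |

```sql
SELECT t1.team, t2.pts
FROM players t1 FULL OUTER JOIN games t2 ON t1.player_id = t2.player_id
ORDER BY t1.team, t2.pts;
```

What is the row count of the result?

15

FULL OUTER JOIN keeps every row from both sides; unmatched rows get NULL for the other side's columns.
Matching on t1.player_id = t2.player_id. A NULL in a compared column never satisfies the condition.
- t1[0] player_id=5 → 1 match(es) in t2 → 1 row(s).
- t1[1] player_id=5 → 1 match(es) in t2 → 1 row(s).
- t1[2] player_id=2 → no match; kept with NULLs on the t2 side.
- t1[3] player_id=9 → no match; kept with NULLs on the t2 side.
- t1[4] player_id=6 → no match; kept with NULLs on the t2 side.
- t1[5] player_id=2 → no match; kept with NULLs on the t2 side.
- t1[6] player_id=9 → no match; kept with NULLs on the t2 side.
- t1[7] player_id=3 → 1 match(es) in t2 → 1 row(s).
- 7 t2 row(s) had no t1 match → kept, t1 columns NULL.
Total: 3 matched + 12 padded = 15 rows.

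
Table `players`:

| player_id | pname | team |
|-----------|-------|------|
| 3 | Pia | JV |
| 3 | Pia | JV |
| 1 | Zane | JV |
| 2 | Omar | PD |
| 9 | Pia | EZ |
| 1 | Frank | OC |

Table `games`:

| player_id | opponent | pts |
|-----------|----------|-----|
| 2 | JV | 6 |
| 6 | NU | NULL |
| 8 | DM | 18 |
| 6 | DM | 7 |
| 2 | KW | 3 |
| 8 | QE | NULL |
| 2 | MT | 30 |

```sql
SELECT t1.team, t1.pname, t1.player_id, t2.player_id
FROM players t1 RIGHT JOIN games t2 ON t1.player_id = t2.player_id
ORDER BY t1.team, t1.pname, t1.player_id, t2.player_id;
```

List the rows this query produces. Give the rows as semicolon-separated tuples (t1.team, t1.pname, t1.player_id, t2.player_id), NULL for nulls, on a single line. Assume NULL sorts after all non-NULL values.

RIGHT JOIN keeps every row from `games`; unmatched rows get NULL for `players`'s columns.
Matching on t1.player_id = t2.player_id.
- player_id=3: no matching t2 row.
- player_id=3: no matching t2 row.
- player_id=1: no matching t2 row.
- player_id=2: 3 matching t2 row(s), so 3 row(s) emitted.
- player_id=9: no matching t2 row.
- player_id=1: no matching t2 row.
- 4 t2 row(s) had no t1 match → kept, t1 columns NULL.
After projecting and ordering:
t1.team | t1.pname | t1.player_id | t2.player_id
PD | Omar | 2 | 2
PD | Omar | 2 | 2
PD | Omar | 2 | 2
NULL | NULL | NULL | 6
NULL | NULL | NULL | 6
NULL | NULL | NULL | 8
NULL | NULL | NULL | 8

(PD, Omar, 2, 2); (PD, Omar, 2, 2); (PD, Omar, 2, 2); (NULL, NULL, NULL, 6); (NULL, NULL, NULL, 6); (NULL, NULL, NULL, 8); (NULL, NULL, NULL, 8)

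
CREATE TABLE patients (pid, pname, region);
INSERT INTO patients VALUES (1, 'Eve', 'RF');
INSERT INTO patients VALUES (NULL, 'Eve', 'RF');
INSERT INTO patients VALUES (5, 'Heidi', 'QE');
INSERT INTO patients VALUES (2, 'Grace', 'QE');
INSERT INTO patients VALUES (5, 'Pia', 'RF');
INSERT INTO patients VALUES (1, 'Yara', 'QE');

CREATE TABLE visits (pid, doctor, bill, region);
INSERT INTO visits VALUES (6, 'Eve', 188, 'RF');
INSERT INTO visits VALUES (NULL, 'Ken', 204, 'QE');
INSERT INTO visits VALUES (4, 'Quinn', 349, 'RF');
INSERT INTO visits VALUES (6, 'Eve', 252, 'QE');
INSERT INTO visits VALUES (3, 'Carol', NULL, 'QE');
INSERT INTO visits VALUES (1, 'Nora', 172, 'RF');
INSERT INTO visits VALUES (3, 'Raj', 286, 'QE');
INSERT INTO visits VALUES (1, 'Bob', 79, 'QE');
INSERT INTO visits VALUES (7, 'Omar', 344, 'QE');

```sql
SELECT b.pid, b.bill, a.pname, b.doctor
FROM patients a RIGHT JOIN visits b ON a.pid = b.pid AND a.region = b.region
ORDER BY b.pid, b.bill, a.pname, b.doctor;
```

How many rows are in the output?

RIGHT JOIN keeps every row from `visits`; unmatched rows get NULL for `patients`'s columns.
Matching on a.pid = b.pid AND a.region = b.region. A NULL in a compared column never satisfies the condition.
- a[0] pid=1, region=RF → 1 match(es) in b → 1 row(s).
- a[1] pid=NULL, region=RF → no match.
- a[2] pid=5, region=QE → no match.
- a[3] pid=2, region=QE → no match.
- a[4] pid=5, region=RF → no match.
- a[5] pid=1, region=QE → 1 match(es) in b → 1 row(s).
- 7 row(s) from b found no a partner → padded with NULL.
Total: 2 matched + 7 padded = 9 rows.

9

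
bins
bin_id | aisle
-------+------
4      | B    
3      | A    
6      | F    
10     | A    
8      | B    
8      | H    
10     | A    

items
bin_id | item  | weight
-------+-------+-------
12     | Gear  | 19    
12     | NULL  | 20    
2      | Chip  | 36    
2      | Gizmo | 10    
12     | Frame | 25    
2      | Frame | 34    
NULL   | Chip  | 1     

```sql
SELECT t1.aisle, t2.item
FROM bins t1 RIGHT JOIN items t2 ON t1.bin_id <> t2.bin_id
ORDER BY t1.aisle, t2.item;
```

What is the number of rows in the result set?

RIGHT JOIN keeps every row from `items`; unmatched rows get NULL for `bins`'s columns.
Matching on t1.bin_id <> t2.bin_id. A NULL in a compared column never satisfies the condition.
- bin_id=4: 6 matching t2 row(s), so 6 row(s) emitted.
- bin_id=3: 6 matching t2 row(s), so 6 row(s) emitted.
- bin_id=6: 6 matching t2 row(s), so 6 row(s) emitted.
- bin_id=10: 6 matching t2 row(s), so 6 row(s) emitted.
- bin_id=8: 6 matching t2 row(s), so 6 row(s) emitted.
- bin_id=8: 6 matching t2 row(s), so 6 row(s) emitted.
- bin_id=10: 6 matching t2 row(s), so 6 row(s) emitted.
- plus 1 unmatched t2 row(s), each kept with NULL t1 columns.
Total: 42 matched + 1 padded = 43 rows.

43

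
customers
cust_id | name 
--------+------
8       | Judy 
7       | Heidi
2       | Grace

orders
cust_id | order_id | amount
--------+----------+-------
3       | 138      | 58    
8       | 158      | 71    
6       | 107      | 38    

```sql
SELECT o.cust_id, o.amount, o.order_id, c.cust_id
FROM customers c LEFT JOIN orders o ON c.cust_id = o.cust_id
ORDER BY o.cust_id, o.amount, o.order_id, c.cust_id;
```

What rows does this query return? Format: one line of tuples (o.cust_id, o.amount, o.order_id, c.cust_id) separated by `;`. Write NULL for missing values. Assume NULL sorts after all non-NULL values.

(8, 71, 158, 8); (NULL, NULL, NULL, 2); (NULL, NULL, NULL, 7)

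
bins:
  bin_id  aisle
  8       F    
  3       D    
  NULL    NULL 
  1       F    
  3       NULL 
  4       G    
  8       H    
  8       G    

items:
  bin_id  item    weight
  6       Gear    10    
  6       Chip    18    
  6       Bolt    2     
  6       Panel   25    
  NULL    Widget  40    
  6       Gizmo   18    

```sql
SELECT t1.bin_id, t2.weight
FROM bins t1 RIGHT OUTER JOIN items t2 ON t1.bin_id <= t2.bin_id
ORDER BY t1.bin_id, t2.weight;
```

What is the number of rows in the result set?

21

RIGHT JOIN keeps every row from `items`; unmatched rows get NULL for `bins`'s columns.
Matching on t1.bin_id <= t2.bin_id. A NULL in a compared column never satisfies the condition.
- t1 (bin_id=8) has no partner in t2.
- t1 (bin_id=3) pairs with 5 row(s) of t2.
- t1 (bin_id=NULL) has no partner in t2.
- t1 (bin_id=1) pairs with 5 row(s) of t2.
- t1 (bin_id=3) pairs with 5 row(s) of t2.
- t1 (bin_id=4) pairs with 5 row(s) of t2.
- t1 (bin_id=8) has no partner in t2.
- t1 (bin_id=8) has no partner in t2.
- plus 1 unmatched t2 row(s), each kept with NULL t1 columns.
Total: 20 matched + 1 padded = 21 rows.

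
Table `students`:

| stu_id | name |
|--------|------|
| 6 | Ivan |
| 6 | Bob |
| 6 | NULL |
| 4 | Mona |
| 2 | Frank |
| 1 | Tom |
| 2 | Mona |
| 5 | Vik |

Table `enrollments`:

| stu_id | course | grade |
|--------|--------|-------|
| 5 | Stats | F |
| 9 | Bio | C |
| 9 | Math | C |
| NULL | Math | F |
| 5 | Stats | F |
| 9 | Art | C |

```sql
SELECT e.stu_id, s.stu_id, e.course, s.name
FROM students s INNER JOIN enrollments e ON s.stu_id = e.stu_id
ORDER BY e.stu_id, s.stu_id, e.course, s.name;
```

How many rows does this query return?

2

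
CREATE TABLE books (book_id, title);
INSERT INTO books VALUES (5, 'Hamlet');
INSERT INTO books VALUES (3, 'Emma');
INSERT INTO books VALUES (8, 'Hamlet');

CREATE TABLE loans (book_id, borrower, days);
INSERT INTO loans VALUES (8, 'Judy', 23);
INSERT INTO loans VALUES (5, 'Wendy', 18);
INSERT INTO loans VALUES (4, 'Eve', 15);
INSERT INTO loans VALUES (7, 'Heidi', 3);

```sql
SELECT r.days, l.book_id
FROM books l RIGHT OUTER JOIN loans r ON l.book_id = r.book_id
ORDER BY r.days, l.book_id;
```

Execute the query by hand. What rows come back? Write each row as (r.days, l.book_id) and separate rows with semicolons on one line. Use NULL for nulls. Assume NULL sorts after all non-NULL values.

RIGHT JOIN keeps every row from `loans`; unmatched rows get NULL for `books`'s columns.
Matching on l.book_id = r.book_id.
Matched pairs: 2; unmatched r rows kept: 2.

(3, NULL); (15, NULL); (18, 5); (23, 8)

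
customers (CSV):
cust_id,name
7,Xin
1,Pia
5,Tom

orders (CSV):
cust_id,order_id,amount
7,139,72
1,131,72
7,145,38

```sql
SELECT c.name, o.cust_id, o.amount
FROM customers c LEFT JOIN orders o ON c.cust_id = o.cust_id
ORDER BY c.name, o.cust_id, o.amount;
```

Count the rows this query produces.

LEFT JOIN keeps every row from `customers`; unmatched rows get NULL for `orders`'s columns.
Matching on c.cust_id = o.cust_id.
- c (cust_id=7) pairs with 2 row(s) of o.
- c (cust_id=1) pairs with 1 row(s) of o.
- c (cust_id=5) has no partner → padded with NULL.
Total: 3 matched + 1 padded = 4 rows.

4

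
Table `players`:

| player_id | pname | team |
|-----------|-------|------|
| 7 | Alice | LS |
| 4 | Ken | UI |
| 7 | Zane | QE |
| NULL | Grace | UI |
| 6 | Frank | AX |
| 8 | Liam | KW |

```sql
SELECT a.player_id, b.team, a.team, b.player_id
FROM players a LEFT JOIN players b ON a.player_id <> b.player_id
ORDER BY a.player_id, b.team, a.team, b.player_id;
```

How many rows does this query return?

19

LEFT JOIN keeps every row from `players a`; unmatched rows get NULL for `players b`'s columns.
Matching on a.player_id <> b.player_id. A NULL in a compared column never satisfies the condition.
- a (player_id=7) pairs with 3 row(s) of b.
- a (player_id=4) pairs with 4 row(s) of b.
- a (player_id=7) pairs with 3 row(s) of b.
- a (player_id=NULL) has no partner → padded with NULL.
- a (player_id=6) pairs with 4 row(s) of b.
- a (player_id=8) pairs with 4 row(s) of b.
Total: 18 matched + 1 padded = 19 rows.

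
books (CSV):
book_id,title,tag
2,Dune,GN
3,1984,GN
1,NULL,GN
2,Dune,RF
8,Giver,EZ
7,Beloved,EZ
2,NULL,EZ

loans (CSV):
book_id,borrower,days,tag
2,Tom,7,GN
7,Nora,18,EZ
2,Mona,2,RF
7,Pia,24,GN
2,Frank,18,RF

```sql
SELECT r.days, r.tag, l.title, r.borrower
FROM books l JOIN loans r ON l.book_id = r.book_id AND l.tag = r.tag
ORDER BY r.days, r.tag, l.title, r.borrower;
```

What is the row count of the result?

4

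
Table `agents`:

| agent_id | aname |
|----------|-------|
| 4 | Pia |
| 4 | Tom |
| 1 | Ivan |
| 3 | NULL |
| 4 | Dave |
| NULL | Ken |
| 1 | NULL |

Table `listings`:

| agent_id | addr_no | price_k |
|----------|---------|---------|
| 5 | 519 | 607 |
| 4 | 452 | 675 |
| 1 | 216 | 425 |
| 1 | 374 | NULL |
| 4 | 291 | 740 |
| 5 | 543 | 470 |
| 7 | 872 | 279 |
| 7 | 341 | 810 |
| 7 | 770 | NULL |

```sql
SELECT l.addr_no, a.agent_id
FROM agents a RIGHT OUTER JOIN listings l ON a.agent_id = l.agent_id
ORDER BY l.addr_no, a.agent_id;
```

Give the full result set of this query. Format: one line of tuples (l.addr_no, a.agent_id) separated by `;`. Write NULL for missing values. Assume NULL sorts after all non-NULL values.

(216, 1); (216, 1); (291, 4); (291, 4); (291, 4); (341, NULL); (374, 1); (374, 1); (452, 4); (452, 4); (452, 4); (519, NULL); (543, NULL); (770, NULL); (872, NULL)

RIGHT JOIN keeps every row from `listings`; unmatched rows get NULL for `agents`'s columns.
Matching on a.agent_id = l.agent_id. A NULL in a compared column never satisfies the condition.
- a (agent_id=4) pairs with 2 row(s) of l.
- a (agent_id=4) pairs with 2 row(s) of l.
- a (agent_id=1) pairs with 2 row(s) of l.
- a (agent_id=3) has no partner in l.
- a (agent_id=4) pairs with 2 row(s) of l.
- a (agent_id=NULL) has no partner in l.
- a (agent_id=1) pairs with 2 row(s) of l.
- 5 row(s) from l found no a partner → padded with NULL.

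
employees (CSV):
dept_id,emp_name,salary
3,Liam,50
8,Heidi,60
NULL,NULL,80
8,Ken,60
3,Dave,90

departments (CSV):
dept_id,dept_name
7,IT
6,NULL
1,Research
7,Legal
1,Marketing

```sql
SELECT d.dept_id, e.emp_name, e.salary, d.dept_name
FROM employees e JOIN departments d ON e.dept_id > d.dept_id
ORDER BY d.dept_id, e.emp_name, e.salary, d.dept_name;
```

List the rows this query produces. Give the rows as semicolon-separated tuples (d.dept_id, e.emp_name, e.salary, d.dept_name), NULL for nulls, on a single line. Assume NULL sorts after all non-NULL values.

(1, Dave, 90, Marketing); (1, Dave, 90, Research); (1, Heidi, 60, Marketing); (1, Heidi, 60, Research); (1, Ken, 60, Marketing); (1, Ken, 60, Research); (1, Liam, 50, Marketing); (1, Liam, 50, Research); (6, Heidi, 60, NULL); (6, Ken, 60, NULL); (7, Heidi, 60, IT); (7, Heidi, 60, Legal); (7, Ken, 60, IT); (7, Ken, 60, Legal)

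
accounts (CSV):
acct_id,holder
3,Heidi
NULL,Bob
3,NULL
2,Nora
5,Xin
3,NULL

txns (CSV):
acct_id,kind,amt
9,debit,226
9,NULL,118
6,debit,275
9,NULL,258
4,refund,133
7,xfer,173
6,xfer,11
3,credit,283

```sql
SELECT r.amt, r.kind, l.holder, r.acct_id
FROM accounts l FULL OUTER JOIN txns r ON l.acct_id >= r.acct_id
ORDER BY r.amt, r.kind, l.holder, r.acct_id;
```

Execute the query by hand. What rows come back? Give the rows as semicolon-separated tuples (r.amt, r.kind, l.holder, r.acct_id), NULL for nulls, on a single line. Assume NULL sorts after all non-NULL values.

(11, xfer, NULL, 6); (118, NULL, NULL, 9); (133, refund, Xin, 4); (173, xfer, NULL, 7); (226, debit, NULL, 9); (258, NULL, NULL, 9); (275, debit, NULL, 6); (283, credit, Heidi, 3); (283, credit, Xin, 3); (283, credit, NULL, 3); (283, credit, NULL, 3); (NULL, NULL, Bob, NULL); (NULL, NULL, Nora, NULL)

FULL OUTER JOIN keeps every row from both sides; unmatched rows get NULL for the other side's columns.
Matching on l.acct_id >= r.acct_id. A NULL in a compared column never satisfies the condition.
Matched pairs: 5; unmatched l rows kept: 2; unmatched r rows kept: 6.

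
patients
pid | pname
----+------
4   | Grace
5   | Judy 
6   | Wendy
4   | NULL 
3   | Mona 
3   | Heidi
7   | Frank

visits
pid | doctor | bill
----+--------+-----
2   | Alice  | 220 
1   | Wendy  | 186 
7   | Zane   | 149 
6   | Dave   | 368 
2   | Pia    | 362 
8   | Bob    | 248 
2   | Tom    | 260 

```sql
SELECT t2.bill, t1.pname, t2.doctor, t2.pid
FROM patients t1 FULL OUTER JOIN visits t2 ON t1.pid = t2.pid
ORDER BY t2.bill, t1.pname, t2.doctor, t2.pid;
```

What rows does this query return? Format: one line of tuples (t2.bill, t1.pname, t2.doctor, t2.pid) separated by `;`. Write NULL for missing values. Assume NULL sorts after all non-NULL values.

(149, Frank, Zane, 7); (186, NULL, Wendy, 1); (220, NULL, Alice, 2); (248, NULL, Bob, 8); (260, NULL, Tom, 2); (362, NULL, Pia, 2); (368, Wendy, Dave, 6); (NULL, Grace, NULL, NULL); (NULL, Heidi, NULL, NULL); (NULL, Judy, NULL, NULL); (NULL, Mona, NULL, NULL); (NULL, NULL, NULL, NULL)

FULL OUTER JOIN keeps every row from both sides; unmatched rows get NULL for the other side's columns.
Matching on t1.pid = t2.pid.
- t1 row (pid=4): no match → kept, t2 columns NULL.
- t1 row (pid=5): no match → kept, t2 columns NULL.
- t1 row (pid=6): matches 1 t2 row(s) → 1 output row(s).
- t1 row (pid=4): no match → kept, t2 columns NULL.
- t1 row (pid=3): no match → kept, t2 columns NULL.
- t1 row (pid=3): no match → kept, t2 columns NULL.
- t1 row (pid=7): matches 1 t2 row(s) → 1 output row(s).
- plus 5 unmatched t2 row(s), each kept with NULL t1 columns.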